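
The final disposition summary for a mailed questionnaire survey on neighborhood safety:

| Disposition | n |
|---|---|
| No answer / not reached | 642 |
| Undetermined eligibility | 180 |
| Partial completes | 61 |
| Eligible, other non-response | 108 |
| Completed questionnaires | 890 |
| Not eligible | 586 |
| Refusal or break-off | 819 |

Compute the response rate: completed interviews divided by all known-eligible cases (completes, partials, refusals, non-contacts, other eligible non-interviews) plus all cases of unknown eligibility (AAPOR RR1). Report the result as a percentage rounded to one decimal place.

Top = 890
Denom = 890 + 61 + 819 + 642 + 108 + 180 = 2700
RR1 = 890 / 2700 = 0.3296

33.0%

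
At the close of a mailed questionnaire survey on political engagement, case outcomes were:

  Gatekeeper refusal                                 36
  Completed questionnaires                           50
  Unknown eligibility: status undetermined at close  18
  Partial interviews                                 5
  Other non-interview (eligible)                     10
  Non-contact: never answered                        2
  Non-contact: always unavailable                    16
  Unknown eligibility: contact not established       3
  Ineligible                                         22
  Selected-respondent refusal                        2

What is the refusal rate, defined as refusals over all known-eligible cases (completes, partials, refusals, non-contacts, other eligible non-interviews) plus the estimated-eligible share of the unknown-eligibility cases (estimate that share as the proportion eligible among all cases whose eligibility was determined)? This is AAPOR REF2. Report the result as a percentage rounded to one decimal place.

27.4%

Refusal or break-off = 36 + 2 = 38
Non-contacts = 2 + 16 = 18
Unknown eligibility = 3 + 18 = 21
Num: 38
Eligible (known): 50 + 5 + 38 + 18 + 10 = 121
e = 121 / (121 + 22) = 121 / 143 = 0.8462
e × U: 0.8462 × 21 = 17.77
Denominator: 121 + 17.77 = 138.77
REF2 = 38 / 138.77 = 0.2738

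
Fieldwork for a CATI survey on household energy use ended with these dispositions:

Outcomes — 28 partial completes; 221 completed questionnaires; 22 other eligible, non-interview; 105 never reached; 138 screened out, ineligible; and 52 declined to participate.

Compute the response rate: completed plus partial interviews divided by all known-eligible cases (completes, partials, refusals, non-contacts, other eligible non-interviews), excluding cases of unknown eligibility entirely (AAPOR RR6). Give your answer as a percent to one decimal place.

58.2%

Top → 221 + 28 = 249
Denominator → 221 + 28 + 52 + 105 + 22 = 428
RR6 = 249 / 428 = 0.5818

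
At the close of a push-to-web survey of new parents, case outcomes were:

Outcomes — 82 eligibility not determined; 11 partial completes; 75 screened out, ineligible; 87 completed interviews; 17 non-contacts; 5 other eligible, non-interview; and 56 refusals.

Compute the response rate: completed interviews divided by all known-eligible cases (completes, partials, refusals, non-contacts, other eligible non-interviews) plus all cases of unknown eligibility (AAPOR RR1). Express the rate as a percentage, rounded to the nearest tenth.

33.7%

Top → 87
Denominator → 87 + 11 + 56 + 17 + 5 + 82 = 258
RR1 = 87 / 258 = 0.3372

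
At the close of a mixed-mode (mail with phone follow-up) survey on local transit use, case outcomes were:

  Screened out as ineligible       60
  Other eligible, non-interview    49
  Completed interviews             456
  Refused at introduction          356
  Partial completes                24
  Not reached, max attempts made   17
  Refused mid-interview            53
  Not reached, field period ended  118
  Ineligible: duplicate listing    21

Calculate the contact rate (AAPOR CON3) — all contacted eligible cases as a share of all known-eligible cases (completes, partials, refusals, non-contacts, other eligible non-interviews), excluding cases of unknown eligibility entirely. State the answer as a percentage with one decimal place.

Refused = 356 + 53 = 409
Never reached = 118 + 17 = 135
Ineligible = 60 + 21 = 81
Numerator: 456 + 24 + 409 + 49 = 938
Denom: 456 + 24 + 409 + 135 + 49 = 1073
CON3 = 938 / 1073 = 0.8742

87.4%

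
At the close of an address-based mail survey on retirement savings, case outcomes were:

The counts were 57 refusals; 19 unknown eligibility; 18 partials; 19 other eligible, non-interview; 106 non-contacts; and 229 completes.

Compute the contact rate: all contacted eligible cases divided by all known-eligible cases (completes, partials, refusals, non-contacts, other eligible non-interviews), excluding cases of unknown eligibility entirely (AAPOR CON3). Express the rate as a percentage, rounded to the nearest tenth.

75.3%

Num: 229 + 18 + 57 + 19 = 323
Base: 229 + 18 + 57 + 106 + 19 = 429
CON3 = 323 / 429 = 0.7529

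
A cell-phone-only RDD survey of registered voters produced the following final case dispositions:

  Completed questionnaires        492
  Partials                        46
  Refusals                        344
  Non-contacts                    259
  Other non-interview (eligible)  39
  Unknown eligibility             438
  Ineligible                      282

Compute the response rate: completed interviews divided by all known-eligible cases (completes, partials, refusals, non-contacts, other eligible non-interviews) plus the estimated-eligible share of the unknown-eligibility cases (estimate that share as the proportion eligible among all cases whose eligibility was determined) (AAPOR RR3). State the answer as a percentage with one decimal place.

32.1%

Numerator: 492
Eligible (known): 492 + 46 + 344 + 259 + 39 = 1180
e = 1180 / (1180 + 282) = 1180 / 1462 = 0.8071
e × U: 0.8071 × 438 = 353.51
Base: 1180 + 353.51 = 1533.51
RR3 = 492 / 1533.51 = 0.3208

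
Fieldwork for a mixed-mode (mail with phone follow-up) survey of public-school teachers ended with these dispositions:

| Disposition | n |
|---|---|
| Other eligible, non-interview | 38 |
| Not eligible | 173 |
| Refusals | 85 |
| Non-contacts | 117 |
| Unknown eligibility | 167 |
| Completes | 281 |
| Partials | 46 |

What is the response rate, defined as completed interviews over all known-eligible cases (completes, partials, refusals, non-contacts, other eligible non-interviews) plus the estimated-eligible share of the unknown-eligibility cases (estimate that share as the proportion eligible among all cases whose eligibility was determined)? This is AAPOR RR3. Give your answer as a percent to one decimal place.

40.4%

Top = 281
Known eligible = 281 + 46 + 85 + 117 + 38 = 567
e = 567 / (567 + 173) = 567 / 740 = 0.7662
e × U = 0.7662 × 167 = 127.96
Base = 567 + 127.96 = 694.96
RR3 = 281 / 694.96 = 0.4043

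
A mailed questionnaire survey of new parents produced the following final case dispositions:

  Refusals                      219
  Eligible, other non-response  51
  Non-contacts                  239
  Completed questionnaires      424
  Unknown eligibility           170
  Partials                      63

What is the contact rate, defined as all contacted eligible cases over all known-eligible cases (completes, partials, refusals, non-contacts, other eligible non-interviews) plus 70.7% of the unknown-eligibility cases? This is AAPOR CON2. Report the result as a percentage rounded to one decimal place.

Top: 424 + 63 + 219 + 51 = 757
Eligible (known): 424 + 63 + 219 + 239 + 51 = 996
Estimated eligible among unknowns: 0.7070 × 170 = 120.19
Base: 996 + 120.19 = 1116.19
CON2 = 757 / 1116.19 = 0.6782

67.8%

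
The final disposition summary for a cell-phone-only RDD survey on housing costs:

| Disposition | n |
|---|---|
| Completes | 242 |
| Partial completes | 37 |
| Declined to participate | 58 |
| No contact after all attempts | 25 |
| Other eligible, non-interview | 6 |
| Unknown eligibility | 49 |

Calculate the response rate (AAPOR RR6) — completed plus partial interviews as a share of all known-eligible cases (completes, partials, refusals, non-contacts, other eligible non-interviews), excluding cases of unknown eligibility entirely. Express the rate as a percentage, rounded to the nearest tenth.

Numerator → 242 + 37 = 279
Base → 242 + 37 + 58 + 25 + 6 = 368
RR6 = 279 / 368 = 0.7582

75.8%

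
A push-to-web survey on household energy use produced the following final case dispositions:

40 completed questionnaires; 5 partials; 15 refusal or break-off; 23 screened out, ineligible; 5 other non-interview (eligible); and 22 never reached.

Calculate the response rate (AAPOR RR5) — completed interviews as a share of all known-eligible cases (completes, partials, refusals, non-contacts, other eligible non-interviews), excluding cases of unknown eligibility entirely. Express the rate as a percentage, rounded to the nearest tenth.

Numerator: 40
Denominator: 40 + 5 + 15 + 22 + 5 = 87
RR5 = 40 / 87 = 0.4598

46.0%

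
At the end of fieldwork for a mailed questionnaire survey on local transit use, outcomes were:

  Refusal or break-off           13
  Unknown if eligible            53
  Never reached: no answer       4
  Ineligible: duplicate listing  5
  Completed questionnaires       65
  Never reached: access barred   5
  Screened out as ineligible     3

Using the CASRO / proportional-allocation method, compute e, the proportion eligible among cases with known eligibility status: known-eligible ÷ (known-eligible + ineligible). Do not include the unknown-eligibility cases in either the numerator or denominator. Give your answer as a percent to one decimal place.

Non-contacts = 4 + 5 = 9
Ineligible = 3 + 5 = 8
Eligible (known) → 65 + 13 + 9 = 87
e = 87 / (87 + 8) = 87 / 95 = 0.9158

91.6%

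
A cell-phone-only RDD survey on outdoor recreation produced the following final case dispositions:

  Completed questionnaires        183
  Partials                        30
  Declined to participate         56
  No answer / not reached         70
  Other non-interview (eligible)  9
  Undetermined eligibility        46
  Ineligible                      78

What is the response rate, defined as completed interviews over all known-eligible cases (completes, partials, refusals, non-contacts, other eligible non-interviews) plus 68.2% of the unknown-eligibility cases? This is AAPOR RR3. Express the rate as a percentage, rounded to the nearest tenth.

Numerator = 183
Determined eligible = 183 + 30 + 56 + 70 + 9 = 348
Eligible share of unknowns = 0.6820 × 46 = 31.37
Base = 348 + 31.37 = 379.37
RR3 = 183 / 379.37 = 0.4824

48.2%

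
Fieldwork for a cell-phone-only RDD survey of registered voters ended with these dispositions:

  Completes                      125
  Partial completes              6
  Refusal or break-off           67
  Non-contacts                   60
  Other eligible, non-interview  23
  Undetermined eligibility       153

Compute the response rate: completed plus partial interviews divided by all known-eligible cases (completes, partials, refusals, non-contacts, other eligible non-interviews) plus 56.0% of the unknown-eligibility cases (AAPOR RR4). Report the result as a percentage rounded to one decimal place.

Top = 125 + 6 = 131
Eligible (known) = 125 + 6 + 67 + 60 + 23 = 281
e × U = 0.5600 × 153 = 85.68
Base = 281 + 85.68 = 366.68
RR4 = 131 / 366.68 = 0.3573

35.7%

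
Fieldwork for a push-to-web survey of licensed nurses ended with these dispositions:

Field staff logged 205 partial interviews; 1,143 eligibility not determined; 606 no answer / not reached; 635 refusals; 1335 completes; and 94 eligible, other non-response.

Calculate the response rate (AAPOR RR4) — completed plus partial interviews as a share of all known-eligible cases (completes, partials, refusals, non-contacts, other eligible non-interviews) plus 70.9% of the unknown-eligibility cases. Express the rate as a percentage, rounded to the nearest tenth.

41.8%

Top = 1335 + 205 = 1540
Known eligible = 1335 + 205 + 635 + 606 + 94 = 2875
Estimated eligible among unknowns = 0.7090 × 1143 = 810.39
Denom = 2875 + 810.39 = 3685.39
RR4 = 1540 / 3685.39 = 0.4179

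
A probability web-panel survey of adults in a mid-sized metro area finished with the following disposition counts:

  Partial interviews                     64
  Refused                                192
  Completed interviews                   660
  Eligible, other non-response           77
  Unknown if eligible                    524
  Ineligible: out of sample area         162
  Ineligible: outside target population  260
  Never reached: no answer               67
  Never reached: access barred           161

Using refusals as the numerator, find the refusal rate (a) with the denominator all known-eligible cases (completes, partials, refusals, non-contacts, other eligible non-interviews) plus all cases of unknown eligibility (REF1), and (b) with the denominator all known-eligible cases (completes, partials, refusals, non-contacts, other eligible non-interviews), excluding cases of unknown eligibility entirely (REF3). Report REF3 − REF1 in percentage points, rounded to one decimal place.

No contact after all attempts = 67 + 161 = 228
Screened out, ineligible = 260 + 162 = 422
Top → 192
Base → 660 + 64 + 192 + 228 + 77 + 524 = 1745
REF1 = 192 / 1745 = 0.1100
Base → 660 + 64 + 192 + 228 + 77 = 1221
REF3 = 192 / 1221 = 0.1572
Difference = 15.72 − 11.00 = 4.72 percentage points

4.7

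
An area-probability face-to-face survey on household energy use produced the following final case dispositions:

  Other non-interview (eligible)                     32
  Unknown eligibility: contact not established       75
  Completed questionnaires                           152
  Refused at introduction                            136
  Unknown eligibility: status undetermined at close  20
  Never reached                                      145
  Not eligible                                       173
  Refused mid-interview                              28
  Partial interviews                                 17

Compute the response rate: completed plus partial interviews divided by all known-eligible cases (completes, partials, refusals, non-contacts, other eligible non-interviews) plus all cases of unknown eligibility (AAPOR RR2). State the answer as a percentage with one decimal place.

27.9%

Refusals = 136 + 28 = 164
Eligibility not determined = 75 + 20 = 95
Numerator → 152 + 17 = 169
Denom → 152 + 17 + 164 + 145 + 32 + 95 = 605
RR2 = 169 / 605 = 0.2793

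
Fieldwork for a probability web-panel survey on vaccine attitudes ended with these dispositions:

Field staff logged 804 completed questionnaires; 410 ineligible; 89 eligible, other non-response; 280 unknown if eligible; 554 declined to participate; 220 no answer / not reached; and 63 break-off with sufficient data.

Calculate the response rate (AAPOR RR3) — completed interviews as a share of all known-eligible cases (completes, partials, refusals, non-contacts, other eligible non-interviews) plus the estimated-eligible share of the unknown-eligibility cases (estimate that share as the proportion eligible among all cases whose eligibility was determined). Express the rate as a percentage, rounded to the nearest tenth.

41.1%

Num: 804
Eligible (known): 804 + 63 + 554 + 220 + 89 = 1730
e = 1730 / (1730 + 410) = 1730 / 2140 = 0.8084
Eligible share of unknowns: 0.8084 × 280 = 226.35
Denominator: 1730 + 226.35 = 1956.35
RR3 = 804 / 1956.35 = 0.4110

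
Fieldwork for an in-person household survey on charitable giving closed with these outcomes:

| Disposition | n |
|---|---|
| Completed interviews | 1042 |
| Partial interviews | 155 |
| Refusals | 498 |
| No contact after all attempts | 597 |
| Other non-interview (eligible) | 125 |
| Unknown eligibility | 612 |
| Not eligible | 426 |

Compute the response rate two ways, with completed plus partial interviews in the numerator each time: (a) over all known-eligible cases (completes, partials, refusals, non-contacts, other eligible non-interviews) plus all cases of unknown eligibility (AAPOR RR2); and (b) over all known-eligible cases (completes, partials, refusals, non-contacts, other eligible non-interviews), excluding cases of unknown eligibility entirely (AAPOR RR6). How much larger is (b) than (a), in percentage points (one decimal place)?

10.0

Numerator = 1042 + 155 = 1197
Denom = 1042 + 155 + 498 + 597 + 125 + 612 = 3029
RR2 = 1197 / 3029 = 0.3952
Denom = 1042 + 155 + 498 + 597 + 125 = 2417
RR6 = 1197 / 2417 = 0.4952
Difference = 49.52 − 39.52 = 10.00 percentage points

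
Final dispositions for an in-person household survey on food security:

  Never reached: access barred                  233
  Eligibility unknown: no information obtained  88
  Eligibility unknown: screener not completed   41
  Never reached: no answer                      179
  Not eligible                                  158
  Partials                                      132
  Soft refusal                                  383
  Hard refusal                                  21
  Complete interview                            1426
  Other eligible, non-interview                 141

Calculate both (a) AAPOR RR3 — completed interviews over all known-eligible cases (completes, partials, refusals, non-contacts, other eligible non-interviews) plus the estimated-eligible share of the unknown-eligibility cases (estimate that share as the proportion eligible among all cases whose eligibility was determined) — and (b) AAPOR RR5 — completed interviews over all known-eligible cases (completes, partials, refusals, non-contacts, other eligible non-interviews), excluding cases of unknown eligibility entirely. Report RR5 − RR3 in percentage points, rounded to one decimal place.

Refused = 21 + 383 = 404
Never reached = 179 + 233 = 412
Eligibility not determined = 41 + 88 = 129
Num = 1426
Determined eligible = 1426 + 132 + 404 + 412 + 141 = 2515
e = 2515 / (2515 + 158) = 2515 / 2673 = 0.9409
Eligible share of unknowns = 0.9409 × 129 = 121.38
Denom = 2515 + 121.38 = 2636.38
RR3 = 1426 / 2636.38 = 0.5409
Denom = 1426 + 132 + 404 + 412 + 141 = 2515
RR5 = 1426 / 2515 = 0.5670
Difference = 56.70 − 54.09 = 2.61 percentage points

2.6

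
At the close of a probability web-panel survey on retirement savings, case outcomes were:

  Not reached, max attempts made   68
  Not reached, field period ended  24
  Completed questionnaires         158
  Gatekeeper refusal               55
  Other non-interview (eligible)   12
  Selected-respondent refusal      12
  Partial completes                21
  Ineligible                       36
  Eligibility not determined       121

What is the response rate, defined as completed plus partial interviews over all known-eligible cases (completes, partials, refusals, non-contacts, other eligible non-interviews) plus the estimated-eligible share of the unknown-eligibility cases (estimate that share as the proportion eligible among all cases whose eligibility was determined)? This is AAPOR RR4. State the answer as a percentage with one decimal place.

38.9%

Refused = 55 + 12 = 67
No answer / not reached = 24 + 68 = 92
Numerator = 158 + 21 = 179
Eligible (known) = 158 + 21 + 67 + 92 + 12 = 350
e = 350 / (350 + 36) = 350 / 386 = 0.9067
e × U = 0.9067 × 121 = 109.71
Denom = 350 + 109.71 = 459.71
RR4 = 179 / 459.71 = 0.3894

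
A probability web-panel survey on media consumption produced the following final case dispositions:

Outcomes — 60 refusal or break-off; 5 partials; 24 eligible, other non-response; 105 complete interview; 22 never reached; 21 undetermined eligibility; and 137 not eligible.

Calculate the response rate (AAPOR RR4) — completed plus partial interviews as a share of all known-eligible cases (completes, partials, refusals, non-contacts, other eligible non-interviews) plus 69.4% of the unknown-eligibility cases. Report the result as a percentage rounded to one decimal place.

Top = 105 + 5 = 110
Eligible (known) = 105 + 5 + 60 + 22 + 24 = 216
Eligible share of unknowns = 0.6940 × 21 = 14.57
Base = 216 + 14.57 = 230.57
RR4 = 110 / 230.57 = 0.4771

47.7%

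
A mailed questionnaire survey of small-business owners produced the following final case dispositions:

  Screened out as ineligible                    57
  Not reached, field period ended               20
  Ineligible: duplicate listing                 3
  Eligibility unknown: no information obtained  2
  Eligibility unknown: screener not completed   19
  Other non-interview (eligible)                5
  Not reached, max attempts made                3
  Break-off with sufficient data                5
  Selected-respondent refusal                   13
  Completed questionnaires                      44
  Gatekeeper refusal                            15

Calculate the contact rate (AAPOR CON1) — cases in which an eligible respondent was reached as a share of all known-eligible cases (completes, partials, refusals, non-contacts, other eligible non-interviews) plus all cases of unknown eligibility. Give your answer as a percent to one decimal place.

Refusals = 15 + 13 = 28
Never reached = 20 + 3 = 23
Unknown if eligible = 19 + 2 = 21
Out of scope = 57 + 3 = 60
Num: 44 + 5 + 28 + 5 = 82
Denominator: 44 + 5 + 28 + 23 + 5 + 21 = 126
CON1 = 82 / 126 = 0.6508

65.1%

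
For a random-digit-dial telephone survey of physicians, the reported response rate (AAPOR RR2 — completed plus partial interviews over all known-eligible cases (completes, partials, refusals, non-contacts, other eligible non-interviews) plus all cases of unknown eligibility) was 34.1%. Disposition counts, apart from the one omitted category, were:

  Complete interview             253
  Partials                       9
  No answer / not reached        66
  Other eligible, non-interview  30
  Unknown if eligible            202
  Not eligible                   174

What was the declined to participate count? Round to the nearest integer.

208

Numerator → 253 + 9 = 262
RR2 = 262 / D = 0.341
D = 262 / 0.341 = 768.3
Remaining denominator categories sum to 560
declined to participate = 768.3 − 560 ≈ 208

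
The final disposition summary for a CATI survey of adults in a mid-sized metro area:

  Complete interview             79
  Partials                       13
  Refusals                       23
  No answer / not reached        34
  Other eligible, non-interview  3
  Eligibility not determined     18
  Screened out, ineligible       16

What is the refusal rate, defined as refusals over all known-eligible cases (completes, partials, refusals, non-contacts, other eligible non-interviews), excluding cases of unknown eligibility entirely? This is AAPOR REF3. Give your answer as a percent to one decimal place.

15.1%

Numerator: 23
Denom: 79 + 13 + 23 + 34 + 3 = 152
REF3 = 23 / 152 = 0.1513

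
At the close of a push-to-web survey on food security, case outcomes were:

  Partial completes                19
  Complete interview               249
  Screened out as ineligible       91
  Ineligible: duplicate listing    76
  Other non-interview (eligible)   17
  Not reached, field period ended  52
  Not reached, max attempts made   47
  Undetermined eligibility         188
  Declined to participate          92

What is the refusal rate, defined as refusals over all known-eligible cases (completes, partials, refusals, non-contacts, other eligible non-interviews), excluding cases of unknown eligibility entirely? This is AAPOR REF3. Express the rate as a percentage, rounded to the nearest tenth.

No contact after all attempts = 52 + 47 = 99
Screened out, ineligible = 91 + 76 = 167
Numerator → 92
Denom → 249 + 19 + 92 + 99 + 17 = 476
REF3 = 92 / 476 = 0.1933

19.3%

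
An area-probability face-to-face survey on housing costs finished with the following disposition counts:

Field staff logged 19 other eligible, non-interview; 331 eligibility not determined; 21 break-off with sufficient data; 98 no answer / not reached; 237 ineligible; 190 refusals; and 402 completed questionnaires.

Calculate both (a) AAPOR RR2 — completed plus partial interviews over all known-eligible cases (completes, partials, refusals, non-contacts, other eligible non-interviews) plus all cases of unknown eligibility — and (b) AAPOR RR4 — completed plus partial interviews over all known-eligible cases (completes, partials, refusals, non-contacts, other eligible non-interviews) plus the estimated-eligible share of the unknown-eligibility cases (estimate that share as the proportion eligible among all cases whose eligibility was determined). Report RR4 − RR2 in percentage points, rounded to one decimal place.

3.3

Num: 402 + 21 = 423
Denom: 402 + 21 + 190 + 98 + 19 + 331 = 1061
RR2 = 423 / 1061 = 0.3987
Known eligible: 402 + 21 + 190 + 98 + 19 = 730
e = 730 / (730 + 237) = 730 / 967 = 0.7549
Eligible share of unknowns: 0.7549 × 331 = 249.87
Denom: 730 + 249.87 = 979.87
RR4 = 423 / 979.87 = 0.4317
Difference = 43.17 − 39.87 = 3.30 percentage points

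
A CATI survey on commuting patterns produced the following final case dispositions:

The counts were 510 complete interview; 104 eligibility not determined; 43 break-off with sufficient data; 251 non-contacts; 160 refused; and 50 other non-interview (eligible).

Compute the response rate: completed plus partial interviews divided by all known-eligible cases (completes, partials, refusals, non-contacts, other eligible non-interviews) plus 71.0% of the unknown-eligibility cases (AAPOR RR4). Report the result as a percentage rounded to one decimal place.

Numerator: 510 + 43 = 553
Known eligible: 510 + 43 + 160 + 251 + 50 = 1014
Eligible share of unknowns: 0.7100 × 104 = 73.84
Denom: 1014 + 73.84 = 1087.84
RR4 = 553 / 1087.84 = 0.5083

50.8%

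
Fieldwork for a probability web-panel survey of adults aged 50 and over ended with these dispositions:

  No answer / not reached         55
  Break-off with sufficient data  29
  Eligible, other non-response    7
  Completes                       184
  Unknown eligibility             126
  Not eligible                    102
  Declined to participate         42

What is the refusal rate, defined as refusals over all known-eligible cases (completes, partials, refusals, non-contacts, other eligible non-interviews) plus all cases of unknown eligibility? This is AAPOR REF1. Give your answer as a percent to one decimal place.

Top = 42
Denom = 184 + 29 + 42 + 55 + 7 + 126 = 443
REF1 = 42 / 443 = 0.0948

9.5%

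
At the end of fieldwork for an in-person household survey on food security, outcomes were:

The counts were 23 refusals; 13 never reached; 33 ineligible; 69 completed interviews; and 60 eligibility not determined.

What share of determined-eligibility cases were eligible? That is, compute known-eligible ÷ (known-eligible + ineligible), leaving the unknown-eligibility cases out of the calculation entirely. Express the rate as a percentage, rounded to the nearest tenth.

76.1%

Eligible (known): 69 + 23 + 13 = 105
e = 105 / (105 + 33) = 105 / 138 = 0.7609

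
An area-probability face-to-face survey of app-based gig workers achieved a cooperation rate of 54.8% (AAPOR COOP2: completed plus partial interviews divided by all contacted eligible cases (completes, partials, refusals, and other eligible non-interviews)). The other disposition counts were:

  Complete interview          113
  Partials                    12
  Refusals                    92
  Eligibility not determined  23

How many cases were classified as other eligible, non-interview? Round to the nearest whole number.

11

Numerator → 113 + 12 = 125
COOP2 = 125 / D = 0.548
D = 125 / 0.548 = 228.1
Rest of base = 217
other eligible, non-interview = 228.1 − 217 ≈ 11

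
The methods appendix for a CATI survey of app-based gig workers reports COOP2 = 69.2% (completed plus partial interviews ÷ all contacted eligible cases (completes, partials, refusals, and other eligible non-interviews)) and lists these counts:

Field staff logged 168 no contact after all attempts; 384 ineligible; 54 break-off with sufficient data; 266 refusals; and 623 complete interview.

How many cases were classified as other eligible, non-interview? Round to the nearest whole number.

35

Top = 623 + 54 = 677
COOP2 = 677 / D = 0.692
D = 677 / 0.692 = 978.3
Rest of base = 943
other eligible, non-interview = 978.3 − 943 ≈ 35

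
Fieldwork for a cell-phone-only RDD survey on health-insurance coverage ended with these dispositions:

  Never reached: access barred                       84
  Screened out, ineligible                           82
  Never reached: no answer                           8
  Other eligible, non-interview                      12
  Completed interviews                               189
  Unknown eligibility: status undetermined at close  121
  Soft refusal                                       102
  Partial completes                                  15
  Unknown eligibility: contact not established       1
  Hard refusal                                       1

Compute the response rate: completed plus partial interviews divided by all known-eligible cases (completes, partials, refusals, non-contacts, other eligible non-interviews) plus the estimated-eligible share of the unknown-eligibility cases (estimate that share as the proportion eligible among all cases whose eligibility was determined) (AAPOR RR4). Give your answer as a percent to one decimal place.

Refused = 1 + 102 = 103
No answer / not reached = 8 + 84 = 92
Undetermined eligibility = 1 + 121 = 122
Num = 189 + 15 = 204
Determined eligible = 189 + 15 + 103 + 92 + 12 = 411
e = 411 / (411 + 82) = 411 / 493 = 0.8337
Estimated eligible among unknowns = 0.8337 × 122 = 101.71
Base = 411 + 101.71 = 512.71
RR4 = 204 / 512.71 = 0.3979

39.8%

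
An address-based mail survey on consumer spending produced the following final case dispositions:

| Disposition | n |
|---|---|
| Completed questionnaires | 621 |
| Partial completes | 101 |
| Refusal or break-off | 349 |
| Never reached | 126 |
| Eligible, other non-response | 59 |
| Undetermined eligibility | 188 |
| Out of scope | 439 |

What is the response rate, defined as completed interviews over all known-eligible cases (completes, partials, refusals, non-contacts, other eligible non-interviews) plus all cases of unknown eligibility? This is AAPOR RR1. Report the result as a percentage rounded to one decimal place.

Top = 621
Base = 621 + 101 + 349 + 126 + 59 + 188 = 1444
RR1 = 621 / 1444 = 0.4301

43.0%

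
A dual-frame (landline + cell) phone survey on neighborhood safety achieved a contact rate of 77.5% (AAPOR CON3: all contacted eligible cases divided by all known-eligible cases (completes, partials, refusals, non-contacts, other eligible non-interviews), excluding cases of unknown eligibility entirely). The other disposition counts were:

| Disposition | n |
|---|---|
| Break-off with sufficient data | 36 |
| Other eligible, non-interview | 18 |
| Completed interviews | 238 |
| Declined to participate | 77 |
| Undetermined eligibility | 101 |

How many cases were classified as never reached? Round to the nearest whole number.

107

Numerator: 238 + 36 + 77 + 18 = 369
CON3 = 369 / D = 0.775
D = 369 / 0.775 = 476.1
Rest of base = 369
never reached = 476.1 − 369 ≈ 107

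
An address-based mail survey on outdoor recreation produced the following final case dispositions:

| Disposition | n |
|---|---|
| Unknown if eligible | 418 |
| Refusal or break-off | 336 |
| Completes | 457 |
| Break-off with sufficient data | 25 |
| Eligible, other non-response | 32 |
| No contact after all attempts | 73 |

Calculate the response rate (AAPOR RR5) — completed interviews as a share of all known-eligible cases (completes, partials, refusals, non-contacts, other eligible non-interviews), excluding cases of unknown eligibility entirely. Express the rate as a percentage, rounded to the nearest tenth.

49.5%

Top → 457
Denom → 457 + 25 + 336 + 73 + 32 = 923
RR5 = 457 / 923 = 0.4951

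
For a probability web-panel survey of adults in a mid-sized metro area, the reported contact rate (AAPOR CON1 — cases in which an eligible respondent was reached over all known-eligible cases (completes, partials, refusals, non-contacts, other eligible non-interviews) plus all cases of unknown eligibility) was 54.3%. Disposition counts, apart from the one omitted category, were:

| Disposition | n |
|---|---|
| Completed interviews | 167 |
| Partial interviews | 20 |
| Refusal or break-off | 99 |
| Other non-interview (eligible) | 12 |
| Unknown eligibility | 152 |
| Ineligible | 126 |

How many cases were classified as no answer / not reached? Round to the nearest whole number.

99

Numerator → 167 + 20 + 99 + 12 = 298
CON1 = 298 / D = 0.543
D = 298 / 0.543 = 548.8
Rest of base = 450
no answer / not reached = 548.8 − 450 ≈ 99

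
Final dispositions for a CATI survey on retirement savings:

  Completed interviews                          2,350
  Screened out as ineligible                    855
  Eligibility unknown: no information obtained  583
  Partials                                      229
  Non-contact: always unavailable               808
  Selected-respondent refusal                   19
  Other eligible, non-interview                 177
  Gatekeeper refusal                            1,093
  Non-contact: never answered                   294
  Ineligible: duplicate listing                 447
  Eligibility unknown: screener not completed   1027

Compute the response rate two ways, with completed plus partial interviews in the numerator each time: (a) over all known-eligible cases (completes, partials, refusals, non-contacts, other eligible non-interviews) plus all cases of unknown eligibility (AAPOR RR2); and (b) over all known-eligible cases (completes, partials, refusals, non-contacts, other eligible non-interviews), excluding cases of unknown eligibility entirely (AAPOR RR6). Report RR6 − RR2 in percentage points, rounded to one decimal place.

Refused = 1093 + 19 = 1112
Never reached = 294 + 808 = 1102
Unknown eligibility = 1027 + 583 = 1610
Screened out, ineligible = 855 + 447 = 1302
Numerator = 2350 + 229 = 2579
Denominator = 2350 + 229 + 1112 + 1102 + 177 + 1610 = 6580
RR2 = 2579 / 6580 = 0.3919
Denominator = 2350 + 229 + 1112 + 1102 + 177 = 4970
RR6 = 2579 / 4970 = 0.5189
Difference = 51.89 − 39.19 = 12.70 percentage points

12.7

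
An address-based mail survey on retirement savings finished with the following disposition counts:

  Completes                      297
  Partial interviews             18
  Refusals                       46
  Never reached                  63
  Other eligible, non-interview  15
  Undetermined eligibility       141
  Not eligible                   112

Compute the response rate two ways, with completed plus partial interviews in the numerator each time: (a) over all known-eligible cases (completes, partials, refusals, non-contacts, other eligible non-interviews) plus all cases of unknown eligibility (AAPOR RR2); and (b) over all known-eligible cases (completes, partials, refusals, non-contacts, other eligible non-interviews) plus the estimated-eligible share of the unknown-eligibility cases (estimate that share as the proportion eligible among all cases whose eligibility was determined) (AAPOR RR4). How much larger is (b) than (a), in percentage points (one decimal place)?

Num: 297 + 18 = 315
Base: 297 + 18 + 46 + 63 + 15 + 141 = 580
RR2 = 315 / 580 = 0.5431
Known eligible: 297 + 18 + 46 + 63 + 15 = 439
e = 439 / (439 + 112) = 439 / 551 = 0.7967
Estimated eligible among unknowns: 0.7967 × 141 = 112.33
Base: 439 + 112.33 = 551.33
RR4 = 315 / 551.33 = 0.5713
Difference = 57.13 − 54.31 = 2.82 percentage points

2.8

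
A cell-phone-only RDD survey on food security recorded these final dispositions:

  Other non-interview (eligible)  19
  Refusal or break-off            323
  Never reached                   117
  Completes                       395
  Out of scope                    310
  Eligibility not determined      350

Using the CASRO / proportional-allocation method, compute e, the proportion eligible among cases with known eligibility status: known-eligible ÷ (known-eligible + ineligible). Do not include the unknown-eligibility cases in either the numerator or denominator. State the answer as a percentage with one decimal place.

Eligible (known) = 395 + 323 + 117 + 19 = 854
e = 854 / (854 + 310) = 854 / 1164 = 0.7337

73.4%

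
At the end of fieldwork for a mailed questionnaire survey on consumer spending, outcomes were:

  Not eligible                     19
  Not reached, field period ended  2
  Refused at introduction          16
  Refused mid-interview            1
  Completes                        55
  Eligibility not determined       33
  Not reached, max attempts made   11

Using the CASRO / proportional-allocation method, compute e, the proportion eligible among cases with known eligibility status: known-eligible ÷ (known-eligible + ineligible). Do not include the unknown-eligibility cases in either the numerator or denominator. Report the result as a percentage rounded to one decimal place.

Refusals = 16 + 1 = 17
No answer / not reached = 2 + 11 = 13
Determined eligible = 55 + 17 + 13 = 85
e = 85 / (85 + 19) = 85 / 104 = 0.8173

81.7%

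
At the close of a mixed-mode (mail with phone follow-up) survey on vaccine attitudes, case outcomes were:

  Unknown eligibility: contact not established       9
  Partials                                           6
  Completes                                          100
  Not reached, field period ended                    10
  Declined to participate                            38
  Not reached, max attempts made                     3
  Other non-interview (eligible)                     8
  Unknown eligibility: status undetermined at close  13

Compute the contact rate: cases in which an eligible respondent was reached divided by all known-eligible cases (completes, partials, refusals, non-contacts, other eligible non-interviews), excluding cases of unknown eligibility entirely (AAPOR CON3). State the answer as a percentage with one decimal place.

Never reached = 10 + 3 = 13
Eligibility not determined = 9 + 13 = 22
Num → 100 + 6 + 38 + 8 = 152
Denominator → 100 + 6 + 38 + 13 + 8 = 165
CON3 = 152 / 165 = 0.9212

92.1%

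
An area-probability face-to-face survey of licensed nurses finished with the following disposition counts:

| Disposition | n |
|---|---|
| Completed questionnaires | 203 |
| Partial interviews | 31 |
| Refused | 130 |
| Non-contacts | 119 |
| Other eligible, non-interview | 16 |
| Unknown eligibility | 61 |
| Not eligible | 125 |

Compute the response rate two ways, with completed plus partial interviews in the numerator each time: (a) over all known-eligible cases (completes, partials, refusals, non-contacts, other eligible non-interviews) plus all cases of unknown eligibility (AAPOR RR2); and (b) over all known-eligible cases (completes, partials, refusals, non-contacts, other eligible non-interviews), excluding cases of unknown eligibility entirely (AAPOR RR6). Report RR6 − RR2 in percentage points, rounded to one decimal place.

5.1

Num = 203 + 31 = 234
Denominator = 203 + 31 + 130 + 119 + 16 + 61 = 560
RR2 = 234 / 560 = 0.4179
Denominator = 203 + 31 + 130 + 119 + 16 = 499
RR6 = 234 / 499 = 0.4689
Difference = 46.89 − 41.79 = 5.10 percentage points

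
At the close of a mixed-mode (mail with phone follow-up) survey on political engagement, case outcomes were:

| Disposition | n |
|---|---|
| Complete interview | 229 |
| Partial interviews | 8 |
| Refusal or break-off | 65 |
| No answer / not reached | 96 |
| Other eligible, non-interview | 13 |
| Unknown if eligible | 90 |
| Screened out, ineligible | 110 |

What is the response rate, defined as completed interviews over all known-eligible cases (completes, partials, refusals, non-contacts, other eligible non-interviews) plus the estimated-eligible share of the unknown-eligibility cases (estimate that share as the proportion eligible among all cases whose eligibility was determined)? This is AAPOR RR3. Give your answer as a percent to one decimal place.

Numerator = 229
Known eligible = 229 + 8 + 65 + 96 + 13 = 411
e = 411 / (411 + 110) = 411 / 521 = 0.7889
Estimated eligible among unknowns = 0.7889 × 90 = 71.00
Base = 411 + 71.00 = 482.00
RR3 = 229 / 482.00 = 0.4751

47.5%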